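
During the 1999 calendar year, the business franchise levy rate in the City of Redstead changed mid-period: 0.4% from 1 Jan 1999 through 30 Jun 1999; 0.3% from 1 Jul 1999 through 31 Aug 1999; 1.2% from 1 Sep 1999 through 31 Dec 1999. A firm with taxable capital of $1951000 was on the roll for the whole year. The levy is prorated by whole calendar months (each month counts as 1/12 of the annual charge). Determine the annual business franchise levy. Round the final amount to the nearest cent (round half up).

1 Jan – 30 Jun 1999: 6 months at 0.4% → $1951000 × 0.4% × 6/12 = $3902.0000
1 Jul – 31 Aug 1999: 2 months at 0.3% → $1951000 × 0.3% × 2/12 = $975.5000
1 Sep – 31 Dec 1999: 4 months at 1.2% → $1951000 × 1.2% × 4/12 = $7804.0000
Total = $12681.5000

$12681.50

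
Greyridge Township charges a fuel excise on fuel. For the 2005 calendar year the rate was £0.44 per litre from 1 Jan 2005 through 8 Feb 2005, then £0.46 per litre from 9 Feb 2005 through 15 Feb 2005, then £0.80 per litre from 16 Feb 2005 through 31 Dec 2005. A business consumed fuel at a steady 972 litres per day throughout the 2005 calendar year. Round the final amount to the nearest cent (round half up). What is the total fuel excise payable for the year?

£267863.76

1 Jan – 8 Feb 2005: 39 days × 972 litres/day = 37,908 litres at £0.44/litre → £16679.52
9 Feb – 15 Feb 2005: 7 days × 972 litres/day = 6,804 litres at £0.46/litre → £3129.84
16 Feb – 31 Dec 2005: 319 days × 972 litres/day = 310,068 litres at £0.80/litre → £248054.40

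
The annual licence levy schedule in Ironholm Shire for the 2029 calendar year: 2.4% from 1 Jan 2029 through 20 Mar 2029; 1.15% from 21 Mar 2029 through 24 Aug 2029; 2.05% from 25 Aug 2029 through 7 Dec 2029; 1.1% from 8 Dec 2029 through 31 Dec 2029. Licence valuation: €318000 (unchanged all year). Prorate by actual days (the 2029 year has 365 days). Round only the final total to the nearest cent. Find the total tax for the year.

€5330.20

1 Jan – 20 Mar 2029: 79 days at 2.4% → €318000 × 2.4% × 79/365 = €1651.8575
21 Mar – 24 Aug 2029: 157 days at 1.15% → €318000 × 1.15% × 157/365 = €1573.0110
25 Aug – 7 Dec 2029: 105 days at 2.05% → €318000 × 2.05% × 105/365 = €1875.3288
8 Dec – 31 Dec 2029: 24 days at 1.1% → €318000 × 1.1% × 24/365 = €230.0055
Total = €5330.2027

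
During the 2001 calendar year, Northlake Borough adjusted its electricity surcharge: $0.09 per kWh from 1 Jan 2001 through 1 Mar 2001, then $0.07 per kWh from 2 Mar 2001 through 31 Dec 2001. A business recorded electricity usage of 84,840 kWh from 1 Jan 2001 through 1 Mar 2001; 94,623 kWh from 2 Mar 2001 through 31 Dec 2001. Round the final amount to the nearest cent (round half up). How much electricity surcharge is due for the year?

$14259.21

1 Jan – 1 Mar 2001: 84,840 kWh at $0.09/kWh → $7635.60
2 Mar – 31 Dec 2001: 94,623 kWh at $0.07/kWh → $6623.61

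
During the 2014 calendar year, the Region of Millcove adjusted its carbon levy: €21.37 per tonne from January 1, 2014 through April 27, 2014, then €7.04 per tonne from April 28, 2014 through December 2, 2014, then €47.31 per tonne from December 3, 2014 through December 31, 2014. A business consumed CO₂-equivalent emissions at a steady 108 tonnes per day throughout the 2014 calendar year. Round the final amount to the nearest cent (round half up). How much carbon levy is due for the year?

January 1 – April 27, 2014: 117 days × 108 tonnes/day = 12,636 tonnes at €21.37/tonne → €270,031.32
April 28 – December 2, 2014: 219 days × 108 tonnes/day = 23,652 tonnes at €7.04/tonne → €166,510.08
December 3 – December 31, 2014: 29 days × 108 tonnes/day = 3,132 tonnes at €47.31/tonne → €148,174.92

€584,716.32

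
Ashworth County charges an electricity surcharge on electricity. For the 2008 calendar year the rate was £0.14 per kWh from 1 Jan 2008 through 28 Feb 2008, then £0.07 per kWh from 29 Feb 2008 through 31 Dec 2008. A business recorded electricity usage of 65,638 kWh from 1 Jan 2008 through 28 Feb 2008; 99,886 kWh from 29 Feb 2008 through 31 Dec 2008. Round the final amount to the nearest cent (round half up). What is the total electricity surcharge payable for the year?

1 Jan – 28 Feb 2008: 65,638 kWh at £0.14/kWh → £9,189.32
29 Feb – 31 Dec 2008: 99,886 kWh at £0.07/kWh → £6,992.02

£16,181.34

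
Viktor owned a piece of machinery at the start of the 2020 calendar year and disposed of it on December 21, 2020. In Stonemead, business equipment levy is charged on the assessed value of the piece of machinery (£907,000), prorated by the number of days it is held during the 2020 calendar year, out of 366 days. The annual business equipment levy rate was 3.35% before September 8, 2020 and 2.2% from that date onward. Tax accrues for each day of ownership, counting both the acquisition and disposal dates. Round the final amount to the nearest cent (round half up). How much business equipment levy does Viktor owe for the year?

£26,561.97

January 1 – September 7, 2020: 251 days at 3.35% → £907,000 × 3.35% × 251/366 = £20,837.4577
September 8 – December 21, 2020: 105 days at 2.2% → £907,000 × 2.2% × 105/366 = £5,724.5082
Total = £26,561.9658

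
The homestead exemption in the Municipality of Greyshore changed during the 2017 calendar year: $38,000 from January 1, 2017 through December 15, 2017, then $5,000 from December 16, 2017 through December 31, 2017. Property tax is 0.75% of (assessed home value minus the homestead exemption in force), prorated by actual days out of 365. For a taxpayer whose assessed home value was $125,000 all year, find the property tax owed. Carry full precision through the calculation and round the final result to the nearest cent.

$663.35

January 1 – December 15, 2017: 349 days, exemption $38,000 → ($125,000 − $38,000) × 0.75% × 349/365 = $623.8973
December 16 – December 31, 2017: 16 days, exemption $5,000 → ($125,000 − $5,000) × 0.75% × 16/365 = $39.4521
Total = $663.3493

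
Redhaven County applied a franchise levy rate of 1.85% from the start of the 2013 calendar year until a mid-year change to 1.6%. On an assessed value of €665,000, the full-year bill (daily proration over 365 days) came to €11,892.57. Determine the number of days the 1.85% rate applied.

Let d = days at the first rate; then 365 − d days at the second rate.
€665,000 × [1.85%·d + 1.6%·(365−d)] / 365 = €11,892.57
Solving gives d = 275, so the new rate took effect on 3 Oct 2013.

275 days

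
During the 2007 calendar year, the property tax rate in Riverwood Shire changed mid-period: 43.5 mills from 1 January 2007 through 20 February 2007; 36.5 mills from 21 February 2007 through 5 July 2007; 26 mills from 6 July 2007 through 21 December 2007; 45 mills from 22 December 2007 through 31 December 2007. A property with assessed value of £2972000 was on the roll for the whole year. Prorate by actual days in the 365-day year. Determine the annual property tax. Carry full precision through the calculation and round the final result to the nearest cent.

1 January – 20 February 2007: 51 days at 43.5 mills → £2972000 × 4.35% × 51/365 = £18064.0603
21 February – 5 July 2007: 135 days at 36.5 mills → £2972000 × 3.65% × 135/365 = £40122.0000
6 July – 21 December 2007: 169 days at 26 mills → £2972000 × 2.6% × 169/365 = £35777.9945
22 December – 31 December 2007: 10 days at 45 mills → £2972000 × 4.5% × 10/365 = £3664.1096
Total = £97628.1644

£97628.16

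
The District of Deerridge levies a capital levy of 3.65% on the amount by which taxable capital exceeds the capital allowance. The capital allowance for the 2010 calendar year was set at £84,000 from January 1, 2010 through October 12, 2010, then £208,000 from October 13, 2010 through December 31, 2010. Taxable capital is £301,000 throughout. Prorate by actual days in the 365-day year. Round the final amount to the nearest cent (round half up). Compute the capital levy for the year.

£6,928.50

January 1 – October 12, 2010: 285 days, exemption £84,000 → (£301,000 − £84,000) × 3.65% × 285/365 = £6,184.5000
October 13 – December 31, 2010: 80 days, exemption £208,000 → (£301,000 − £208,000) × 3.65% × 80/365 = £744.0000
Total = £6,928.5000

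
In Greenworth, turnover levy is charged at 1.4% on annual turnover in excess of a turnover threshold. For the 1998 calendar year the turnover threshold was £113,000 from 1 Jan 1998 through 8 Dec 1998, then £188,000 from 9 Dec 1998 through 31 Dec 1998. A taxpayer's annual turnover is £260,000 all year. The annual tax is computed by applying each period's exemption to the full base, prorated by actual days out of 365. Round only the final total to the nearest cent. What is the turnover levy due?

£1,991.84

1 Jan – 8 Dec 1998: 342 days, exemption £113,000 → (£260,000 − £113,000) × 1.4% × 342/365 = £1,928.3178
9 Dec – 31 Dec 1998: 23 days, exemption £188,000 → (£260,000 − £188,000) × 1.4% × 23/365 = £63.5178
Total = £1,991.8356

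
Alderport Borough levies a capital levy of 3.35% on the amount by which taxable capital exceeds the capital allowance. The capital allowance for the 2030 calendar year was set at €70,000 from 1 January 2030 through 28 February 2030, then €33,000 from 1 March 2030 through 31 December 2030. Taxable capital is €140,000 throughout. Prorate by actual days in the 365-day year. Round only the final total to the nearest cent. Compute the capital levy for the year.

€3,384.14

1 January – 28 February 2030: 59 days, exemption €70,000 → (€140,000 − €70,000) × 3.35% × 59/365 = €379.0548
1 March – 31 December 2030: 306 days, exemption €33,000 → (€140,000 − €33,000) × 3.35% × 306/365 = €3,005.0877
Total = €3,384.1425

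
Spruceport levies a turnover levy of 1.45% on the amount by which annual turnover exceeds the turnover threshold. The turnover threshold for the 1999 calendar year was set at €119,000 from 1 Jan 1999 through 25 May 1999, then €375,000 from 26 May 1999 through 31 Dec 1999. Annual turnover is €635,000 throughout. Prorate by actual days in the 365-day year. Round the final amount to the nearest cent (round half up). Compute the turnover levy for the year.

1 Jan – 25 May 1999: 145 days, exemption €119,000 → (€635,000 − €119,000) × 1.45% × 145/365 = €2,972.3014
26 May – 31 Dec 1999: 220 days, exemption €375,000 → (€635,000 − €375,000) × 1.45% × 220/365 = €2,272.3288
Total = €5,244.6301

€5,244.63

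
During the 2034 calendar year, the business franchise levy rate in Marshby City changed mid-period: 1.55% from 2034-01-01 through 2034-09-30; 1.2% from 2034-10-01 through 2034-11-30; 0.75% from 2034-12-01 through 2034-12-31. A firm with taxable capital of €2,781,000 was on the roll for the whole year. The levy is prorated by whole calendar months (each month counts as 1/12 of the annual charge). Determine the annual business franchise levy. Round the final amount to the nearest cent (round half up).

2034-01-01 to 2034-09-30: 9 months at 1.55% → €2,781,000 × 1.55% × 9/12 = €32,329.1250
2034-10-01 to 2034-11-30: 2 months at 1.2% → €2,781,000 × 1.2% × 2/12 = €5,562.0000
2034-12-01 to 2034-12-31: 1 month at 0.75% → €2,781,000 × 0.75% × 1/12 = €1,738.1250
Total = €39,629.2500

€39,629.25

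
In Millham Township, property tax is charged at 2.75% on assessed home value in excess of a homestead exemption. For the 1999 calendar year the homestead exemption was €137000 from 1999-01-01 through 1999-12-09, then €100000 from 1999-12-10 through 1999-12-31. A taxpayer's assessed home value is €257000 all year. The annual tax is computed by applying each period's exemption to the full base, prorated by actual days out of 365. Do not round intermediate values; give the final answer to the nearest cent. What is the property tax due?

€3361.33

1999-01-01 to 1999-12-09: 343 days, exemption €137000 → (€257000 − €137000) × 2.75% × 343/365 = €3101.0959
1999-12-10 to 1999-12-31: 22 days, exemption €100000 → (€257000 − €100000) × 2.75% × 22/365 = €260.2329
Total = €3361.3288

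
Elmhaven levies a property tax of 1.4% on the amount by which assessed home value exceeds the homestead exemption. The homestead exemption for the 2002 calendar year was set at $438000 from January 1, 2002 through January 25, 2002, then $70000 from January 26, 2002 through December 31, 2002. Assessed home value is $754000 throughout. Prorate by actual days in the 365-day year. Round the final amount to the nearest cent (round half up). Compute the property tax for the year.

January 1 – January 25, 2002: 25 days, exemption $438000 → ($754000 − $438000) × 1.4% × 25/365 = $303.0137
January 26 – December 31, 2002: 340 days, exemption $70000 → ($754000 − $70000) × 1.4% × 340/365 = $8920.1096
Total = $9223.1233

$9223.12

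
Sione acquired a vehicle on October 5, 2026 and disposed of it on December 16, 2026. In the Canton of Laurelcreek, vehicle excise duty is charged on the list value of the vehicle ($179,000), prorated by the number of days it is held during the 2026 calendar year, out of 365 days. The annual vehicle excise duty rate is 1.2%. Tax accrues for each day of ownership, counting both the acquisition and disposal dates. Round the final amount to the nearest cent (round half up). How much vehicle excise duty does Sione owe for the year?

$429.60

Days held (October 5 – December 16, 2026): 73 out of 365
Tax = $179,000 × 1.2% × 73/365 = $429.6000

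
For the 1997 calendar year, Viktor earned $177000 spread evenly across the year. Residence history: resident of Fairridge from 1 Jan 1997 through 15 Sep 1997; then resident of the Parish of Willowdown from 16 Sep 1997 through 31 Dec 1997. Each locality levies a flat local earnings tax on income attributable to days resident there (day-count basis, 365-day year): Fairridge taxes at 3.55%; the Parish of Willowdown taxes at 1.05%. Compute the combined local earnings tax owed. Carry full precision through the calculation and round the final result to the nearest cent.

$4986.31

Fairridge, 1 Jan – 15 Sep 1997: 258 days → $177000 × 3.55% × 258/365 = $4441.4877
The Parish of Willowdown, 16 Sep – 31 Dec 1997: 107 days → $177000 × 1.05% × 107/365 = $544.8205
Total = $4986.3082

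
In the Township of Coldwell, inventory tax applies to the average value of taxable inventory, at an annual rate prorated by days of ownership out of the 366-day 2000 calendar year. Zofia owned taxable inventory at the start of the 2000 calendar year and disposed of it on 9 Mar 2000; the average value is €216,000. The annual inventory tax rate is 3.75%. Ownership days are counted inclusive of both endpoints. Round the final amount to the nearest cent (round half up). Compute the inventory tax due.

Days held (1 Jan – 9 Mar 2000): 69 out of 366
Tax = €216,000 × 3.75% × 69/366 = €1,527.0492

€1,527.05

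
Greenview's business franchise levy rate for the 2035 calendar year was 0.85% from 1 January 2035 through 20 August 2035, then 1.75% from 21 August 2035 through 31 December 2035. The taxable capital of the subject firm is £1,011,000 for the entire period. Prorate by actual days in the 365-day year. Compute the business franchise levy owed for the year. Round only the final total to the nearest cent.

£11,909.03

1 January – 20 August 2035: 232 days at 0.85% → £1,011,000 × 0.85% × 232/365 = £5,462.1699
21 August – 31 December 2035: 133 days at 1.75% → £1,011,000 × 1.75% × 133/365 = £6,446.8562
Total = £11,909.0260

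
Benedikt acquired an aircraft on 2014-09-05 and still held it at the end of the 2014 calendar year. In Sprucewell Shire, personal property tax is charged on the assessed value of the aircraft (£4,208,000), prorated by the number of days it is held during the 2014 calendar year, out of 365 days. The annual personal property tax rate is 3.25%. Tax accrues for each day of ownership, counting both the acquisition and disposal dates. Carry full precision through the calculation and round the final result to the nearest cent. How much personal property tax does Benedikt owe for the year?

Days held (2014-09-05 to 2014-12-31): 118 out of 365
Tax = £4,208,000 × 3.25% × 118/365 = £44,212.8219

£44,212.82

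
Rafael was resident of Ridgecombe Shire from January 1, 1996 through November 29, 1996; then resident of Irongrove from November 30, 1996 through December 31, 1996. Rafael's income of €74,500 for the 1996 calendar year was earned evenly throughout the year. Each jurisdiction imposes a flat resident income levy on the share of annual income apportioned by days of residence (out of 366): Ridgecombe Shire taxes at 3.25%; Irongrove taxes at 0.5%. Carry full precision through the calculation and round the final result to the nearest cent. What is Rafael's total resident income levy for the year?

Ridgecombe Shire, January 1 – November 29, 1996: 334 days → €74,500 × 3.25% × 334/366 = €2,209.5560
Irongrove, November 30 – December 31, 1996: 32 days → €74,500 × 0.5% × 32/366 = €32.5683
Total = €2,242.1243

€2,242.12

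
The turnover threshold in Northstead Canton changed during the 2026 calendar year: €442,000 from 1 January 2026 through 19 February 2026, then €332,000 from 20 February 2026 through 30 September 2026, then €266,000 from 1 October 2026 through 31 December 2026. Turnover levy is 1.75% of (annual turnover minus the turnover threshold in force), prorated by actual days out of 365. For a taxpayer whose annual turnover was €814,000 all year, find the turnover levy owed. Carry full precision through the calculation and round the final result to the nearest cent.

€8,462.42

1 January – 19 February 2026: 50 days, exemption €442,000 → (€814,000 − €442,000) × 1.75% × 50/365 = €891.7808
20 February – 30 September 2026: 223 days, exemption €332,000 → (€814,000 − €332,000) × 1.75% × 223/365 = €5,153.4384
1 October – 31 December 2026: 92 days, exemption €266,000 → (€814,000 − €266,000) × 1.75% × 92/365 = €2,417.2055
Total = €8,462.4247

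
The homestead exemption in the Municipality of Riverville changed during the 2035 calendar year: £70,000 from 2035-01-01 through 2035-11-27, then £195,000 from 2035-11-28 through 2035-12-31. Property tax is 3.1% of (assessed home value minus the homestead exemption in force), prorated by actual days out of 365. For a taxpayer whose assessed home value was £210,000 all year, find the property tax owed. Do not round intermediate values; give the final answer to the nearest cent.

£3,979.04

2035-01-01 to 2035-11-27: 331 days, exemption £70,000 → (£210,000 − £70,000) × 3.1% × 331/365 = £3,935.7260
2035-11-28 to 2035-12-31: 34 days, exemption £195,000 → (£210,000 − £195,000) × 3.1% × 34/365 = £43.3151
Total = £3,979.0411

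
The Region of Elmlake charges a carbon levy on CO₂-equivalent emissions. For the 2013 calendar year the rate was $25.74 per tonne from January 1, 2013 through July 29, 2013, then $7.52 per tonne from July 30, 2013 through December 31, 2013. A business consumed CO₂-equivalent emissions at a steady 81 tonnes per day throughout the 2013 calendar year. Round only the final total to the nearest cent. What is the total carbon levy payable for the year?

$532251.00

January 1 – July 29, 2013: 210 days × 81 tonnes/day = 17,010 tonnes at $25.74/tonne → $437837.40
July 30 – December 31, 2013: 155 days × 81 tonnes/day = 12,555 tonnes at $7.52/tonne → $94413.60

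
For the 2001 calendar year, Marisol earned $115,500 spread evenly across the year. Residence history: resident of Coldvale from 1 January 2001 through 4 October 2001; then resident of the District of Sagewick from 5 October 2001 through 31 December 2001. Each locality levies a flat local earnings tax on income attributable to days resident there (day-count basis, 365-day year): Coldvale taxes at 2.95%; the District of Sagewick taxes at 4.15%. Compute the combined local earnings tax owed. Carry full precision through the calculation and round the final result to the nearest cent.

Coldvale, 1 January – 4 October 2001: 277 days → $115,500 × 2.95% × 277/365 = $2,585.7760
The District of Sagewick, 5 October – 31 December 2001: 88 days → $115,500 × 4.15% × 88/365 = $1,155.6329
Total = $3,741.4089

$3,741.41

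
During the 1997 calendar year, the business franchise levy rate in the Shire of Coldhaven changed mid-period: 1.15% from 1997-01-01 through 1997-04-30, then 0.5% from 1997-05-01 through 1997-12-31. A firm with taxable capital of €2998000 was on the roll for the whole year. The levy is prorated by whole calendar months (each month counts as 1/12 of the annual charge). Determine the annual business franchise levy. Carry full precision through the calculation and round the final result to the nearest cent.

€21485.67

1997-01-01 to 1997-04-30: 4 months at 1.15% → €2998000 × 1.15% × 4/12 = €11492.3333
1997-05-01 to 1997-12-31: 8 months at 0.5% → €2998000 × 0.5% × 8/12 = €9993.3333
Total = €21485.6667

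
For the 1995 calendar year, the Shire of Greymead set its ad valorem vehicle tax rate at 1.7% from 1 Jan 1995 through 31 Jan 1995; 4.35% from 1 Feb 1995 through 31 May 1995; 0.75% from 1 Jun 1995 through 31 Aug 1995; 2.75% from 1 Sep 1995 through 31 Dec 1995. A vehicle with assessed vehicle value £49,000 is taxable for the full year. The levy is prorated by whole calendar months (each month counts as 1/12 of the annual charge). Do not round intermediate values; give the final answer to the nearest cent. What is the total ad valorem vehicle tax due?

£1,320.96

1 Jan – 31 Jan 1995: 1 month at 1.7% → £49,000 × 1.7% × 1/12 = £69.4167
1 Feb – 31 May 1995: 4 months at 4.35% → £49,000 × 4.35% × 4/12 = £710.5000
1 Jun – 31 Aug 1995: 3 months at 0.75% → £49,000 × 0.75% × 3/12 = £91.8750
1 Sep – 31 Dec 1995: 4 months at 2.75% → £49,000 × 2.75% × 4/12 = £449.1667
Total = £1,320.9583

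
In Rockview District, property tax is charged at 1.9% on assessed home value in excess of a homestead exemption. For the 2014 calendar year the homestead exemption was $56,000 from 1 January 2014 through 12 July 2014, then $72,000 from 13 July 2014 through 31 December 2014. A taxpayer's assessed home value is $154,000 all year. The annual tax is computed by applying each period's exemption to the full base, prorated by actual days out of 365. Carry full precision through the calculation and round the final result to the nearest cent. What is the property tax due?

1 January – 12 July 2014: 193 days, exemption $56,000 → ($154,000 − $56,000) × 1.9% × 193/365 = $984.5644
13 July – 31 December 2014: 172 days, exemption $72,000 → ($154,000 − $72,000) × 1.9% × 172/365 = $734.1808
Total = $1,718.7452

$1,718.75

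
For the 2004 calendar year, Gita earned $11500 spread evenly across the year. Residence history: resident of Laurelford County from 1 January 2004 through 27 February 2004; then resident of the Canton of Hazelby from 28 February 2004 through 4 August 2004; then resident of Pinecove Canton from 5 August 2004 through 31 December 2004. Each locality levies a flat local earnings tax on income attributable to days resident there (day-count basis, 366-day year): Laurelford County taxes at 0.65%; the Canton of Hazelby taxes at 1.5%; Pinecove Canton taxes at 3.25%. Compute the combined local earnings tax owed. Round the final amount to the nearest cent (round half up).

Laurelford County, 1 January – 27 February 2004: 58 days → $11500 × 0.65% × 58/366 = $11.8456
The Canton of Hazelby, 28 February – 4 August 2004: 159 days → $11500 × 1.5% × 159/366 = $74.9385
Pinecove Canton, 5 August – 31 December 2004: 149 days → $11500 × 3.25% × 149/366 = $152.1551
Total = $238.9392

$238.94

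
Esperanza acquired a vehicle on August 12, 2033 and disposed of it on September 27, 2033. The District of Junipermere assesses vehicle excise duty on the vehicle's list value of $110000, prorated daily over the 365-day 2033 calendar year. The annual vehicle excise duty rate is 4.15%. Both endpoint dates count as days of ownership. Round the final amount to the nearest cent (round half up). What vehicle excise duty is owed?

Days held (August 12 – September 27, 2033): 47 out of 365
Tax = $110000 × 4.15% × 47/365 = $587.8219

$587.82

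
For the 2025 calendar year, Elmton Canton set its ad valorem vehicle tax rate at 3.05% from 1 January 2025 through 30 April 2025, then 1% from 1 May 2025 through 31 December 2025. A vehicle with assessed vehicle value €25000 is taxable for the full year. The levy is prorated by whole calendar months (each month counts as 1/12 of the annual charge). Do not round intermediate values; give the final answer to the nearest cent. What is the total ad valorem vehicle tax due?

1 January – 30 April 2025: 4 months at 3.05% → €25000 × 3.05% × 4/12 = €254.1667
1 May – 31 December 2025: 8 months at 1% → €25000 × 1% × 8/12 = €166.6667
Total = €420.8333

€420.83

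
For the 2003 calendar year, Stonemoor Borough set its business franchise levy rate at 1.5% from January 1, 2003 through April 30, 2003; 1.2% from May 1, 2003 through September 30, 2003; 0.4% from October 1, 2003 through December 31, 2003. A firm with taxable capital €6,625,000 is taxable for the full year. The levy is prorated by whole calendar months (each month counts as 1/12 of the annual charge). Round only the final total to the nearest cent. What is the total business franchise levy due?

January 1 – April 30, 2003: 4 months at 1.5% → €6,625,000 × 1.5% × 4/12 = €33,125.0000
May 1 – September 30, 2003: 5 months at 1.2% → €6,625,000 × 1.2% × 5/12 = €33,125.0000
October 1 – December 31, 2003: 3 months at 0.4% → €6,625,000 × 0.4% × 3/12 = €6,625.0000
Total = €72,875.0000

€72,875.00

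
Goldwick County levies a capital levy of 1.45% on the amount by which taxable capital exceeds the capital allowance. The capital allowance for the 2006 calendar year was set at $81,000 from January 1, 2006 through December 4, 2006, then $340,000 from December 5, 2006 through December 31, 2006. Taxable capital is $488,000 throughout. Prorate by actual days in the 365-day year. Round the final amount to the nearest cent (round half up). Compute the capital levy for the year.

January 1 – December 4, 2006: 338 days, exemption $81,000 → ($488,000 − $81,000) × 1.45% × 338/365 = $5,464.9507
December 5 – December 31, 2006: 27 days, exemption $340,000 → ($488,000 − $340,000) × 1.45% × 27/365 = $158.7452
Total = $5,623.6959

$5,623.70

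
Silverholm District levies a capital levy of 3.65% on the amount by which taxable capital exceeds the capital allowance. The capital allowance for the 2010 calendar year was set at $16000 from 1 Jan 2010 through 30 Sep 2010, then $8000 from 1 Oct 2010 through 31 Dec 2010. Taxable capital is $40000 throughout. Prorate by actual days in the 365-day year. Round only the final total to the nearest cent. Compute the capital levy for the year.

1 Jan – 30 Sep 2010: 273 days, exemption $16000 → ($40000 − $16000) × 3.65% × 273/365 = $655.2000
1 Oct – 31 Dec 2010: 92 days, exemption $8000 → ($40000 − $8000) × 3.65% × 92/365 = $294.4000
Total = $949.6000

$949.60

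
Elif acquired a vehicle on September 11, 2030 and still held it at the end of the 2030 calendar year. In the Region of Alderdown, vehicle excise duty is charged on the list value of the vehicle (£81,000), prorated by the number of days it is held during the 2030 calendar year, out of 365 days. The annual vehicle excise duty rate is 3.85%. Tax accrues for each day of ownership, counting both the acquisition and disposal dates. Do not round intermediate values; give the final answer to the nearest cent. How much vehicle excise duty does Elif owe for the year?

Days held (September 11 – December 31, 2030): 112 out of 365
Tax = £81,000 × 3.85% × 112/365 = £956.9096

£956.91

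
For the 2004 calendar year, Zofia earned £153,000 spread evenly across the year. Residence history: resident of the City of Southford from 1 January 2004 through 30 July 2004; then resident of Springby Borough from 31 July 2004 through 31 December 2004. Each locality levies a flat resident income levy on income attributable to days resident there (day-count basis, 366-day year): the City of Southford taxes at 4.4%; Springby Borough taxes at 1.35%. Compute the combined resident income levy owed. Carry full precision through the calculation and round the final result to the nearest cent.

The City of Southford, 1 January – 30 July 2004: 212 days → £153,000 × 4.4% × 212/366 = £3,899.4098
Springby Borough, 31 July – 31 December 2004: 154 days → £153,000 × 1.35% × 154/366 = £869.0902
Total = £4,768.5000

£4,768.50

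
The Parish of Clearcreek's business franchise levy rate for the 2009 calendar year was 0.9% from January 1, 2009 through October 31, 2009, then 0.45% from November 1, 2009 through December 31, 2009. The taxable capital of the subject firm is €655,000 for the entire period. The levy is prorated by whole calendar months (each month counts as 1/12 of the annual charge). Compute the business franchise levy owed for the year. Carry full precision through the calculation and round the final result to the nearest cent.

€5,403.75

January 1 – October 31, 2009: 10 months at 0.9% → €655,000 × 0.9% × 10/12 = €4,912.5000
November 1 – December 31, 2009: 2 months at 0.45% → €655,000 × 0.45% × 2/12 = €491.2500
Total = €5,403.7500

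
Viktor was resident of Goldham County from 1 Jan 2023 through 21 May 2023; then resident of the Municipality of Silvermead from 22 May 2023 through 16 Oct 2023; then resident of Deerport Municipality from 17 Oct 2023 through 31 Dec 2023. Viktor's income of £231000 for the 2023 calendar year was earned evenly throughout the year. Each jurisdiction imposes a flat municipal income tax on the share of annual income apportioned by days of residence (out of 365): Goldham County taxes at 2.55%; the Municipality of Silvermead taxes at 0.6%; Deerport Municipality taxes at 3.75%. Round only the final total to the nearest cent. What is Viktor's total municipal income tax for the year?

Goldham County, 1 Jan – 21 May 2023: 141 days → £231000 × 2.55% × 141/365 = £2275.5082
The Municipality of Silvermead, 22 May – 16 Oct 2023: 148 days → £231000 × 0.6% × 148/365 = £561.9945
Deerport Municipality, 17 Oct – 31 Dec 2023: 76 days → £231000 × 3.75% × 76/365 = £1803.6986
Total = £4641.2014

£4641.20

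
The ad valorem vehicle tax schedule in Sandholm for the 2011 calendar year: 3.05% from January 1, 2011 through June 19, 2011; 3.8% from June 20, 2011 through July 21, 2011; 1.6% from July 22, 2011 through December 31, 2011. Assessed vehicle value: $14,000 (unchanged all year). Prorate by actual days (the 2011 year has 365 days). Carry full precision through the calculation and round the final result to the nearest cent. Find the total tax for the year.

$345.55

January 1 – June 19, 2011: 170 days at 3.05% → $14,000 × 3.05% × 170/365 = $198.8767
June 20 – July 21, 2011: 32 days at 3.8% → $14,000 × 3.8% × 32/365 = $46.6411
July 22 – December 31, 2011: 163 days at 1.6% → $14,000 × 1.6% × 163/365 = $100.0329
Total = $345.5507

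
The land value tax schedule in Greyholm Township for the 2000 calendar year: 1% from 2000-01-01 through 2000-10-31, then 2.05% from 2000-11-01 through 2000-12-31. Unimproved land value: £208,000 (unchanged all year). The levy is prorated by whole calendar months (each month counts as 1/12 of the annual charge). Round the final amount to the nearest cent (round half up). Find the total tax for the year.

2000-01-01 to 2000-10-31: 10 months at 1% → £208,000 × 1% × 10/12 = £1,733.3333
2000-11-01 to 2000-12-31: 2 months at 2.05% → £208,000 × 2.05% × 2/12 = £710.6667
Total = £2,444.0000

£2,444.00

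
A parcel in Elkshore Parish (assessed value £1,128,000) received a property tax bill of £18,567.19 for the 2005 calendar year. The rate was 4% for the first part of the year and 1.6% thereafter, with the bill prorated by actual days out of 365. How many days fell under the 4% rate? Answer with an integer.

Let d = days at the first rate; then 365 − d days at the second rate.
£1,128,000 × [4%·d + 1.6%·(365−d)] / 365 = £18,567.19
Solving gives d = 7, so the new rate took effect on January 8, 2005.

7 days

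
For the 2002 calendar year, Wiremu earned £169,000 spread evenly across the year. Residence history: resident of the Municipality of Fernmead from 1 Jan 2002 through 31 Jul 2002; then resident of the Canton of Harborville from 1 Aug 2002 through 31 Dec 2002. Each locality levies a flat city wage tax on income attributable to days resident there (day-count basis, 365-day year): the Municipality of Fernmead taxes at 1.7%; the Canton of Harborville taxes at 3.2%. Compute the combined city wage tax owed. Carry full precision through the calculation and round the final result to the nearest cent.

£3,935.62

The Municipality of Fernmead, 1 Jan – 31 Jul 2002: 212 days → £169,000 × 1.7% × 212/365 = £1,668.7014
The Canton of Harborville, 1 Aug – 31 Dec 2002: 153 days → £169,000 × 3.2% × 153/365 = £2,266.9151
Total = £3,935.6164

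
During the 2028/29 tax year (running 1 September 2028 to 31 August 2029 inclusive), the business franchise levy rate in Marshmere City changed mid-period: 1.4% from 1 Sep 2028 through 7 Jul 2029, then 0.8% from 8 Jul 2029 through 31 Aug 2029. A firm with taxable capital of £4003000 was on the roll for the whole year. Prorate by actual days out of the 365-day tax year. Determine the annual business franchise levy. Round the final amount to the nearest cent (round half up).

£52422.85

1 Sep 2028 – 7 Jul 2029: 310 days at 1.4% → £4003000 × 1.4% × 310/365 = £47597.3151
8 Jul – 31 Aug 2029: 55 days at 0.8% → £4003000 × 0.8% × 55/365 = £4825.5342
Total = £52422.8493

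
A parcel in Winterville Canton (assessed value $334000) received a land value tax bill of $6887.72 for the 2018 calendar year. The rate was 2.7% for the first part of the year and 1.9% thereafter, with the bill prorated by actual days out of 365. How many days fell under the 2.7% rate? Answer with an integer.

74 days

Let d = days at the first rate; then 365 − d days at the second rate.
$334000 × [2.7%·d + 1.9%·(365−d)] / 365 = $6887.72
Solving gives d = 74, so the new rate took effect on 16 March 2018.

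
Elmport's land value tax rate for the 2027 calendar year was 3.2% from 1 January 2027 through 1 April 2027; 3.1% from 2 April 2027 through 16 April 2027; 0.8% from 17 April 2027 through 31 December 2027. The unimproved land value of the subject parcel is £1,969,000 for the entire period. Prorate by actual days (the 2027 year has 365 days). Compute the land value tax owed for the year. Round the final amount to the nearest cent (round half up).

1 January – 1 April 2027: 91 days at 3.2% → £1,969,000 × 3.2% × 91/365 = £15,708.8438
2 April – 16 April 2027: 15 days at 3.1% → £1,969,000 × 3.1% × 15/365 = £2,508.4521
17 April – 31 December 2027: 259 days at 0.8% → £1,969,000 × 0.8% × 259/365 = £11,177.4466
Total = £29,394.7425

£29,394.74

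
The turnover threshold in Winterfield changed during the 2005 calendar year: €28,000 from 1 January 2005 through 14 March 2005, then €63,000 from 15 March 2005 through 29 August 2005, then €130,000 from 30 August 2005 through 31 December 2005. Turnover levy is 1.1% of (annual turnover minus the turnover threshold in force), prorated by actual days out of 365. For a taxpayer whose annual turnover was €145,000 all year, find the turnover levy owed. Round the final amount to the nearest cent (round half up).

1 January – 14 March 2005: 73 days, exemption €28,000 → (€145,000 − €28,000) × 1.1% × 73/365 = €257.4000
15 March – 29 August 2005: 168 days, exemption €63,000 → (€145,000 − €63,000) × 1.1% × 168/365 = €415.1671
30 August – 31 December 2005: 124 days, exemption €130,000 → (€145,000 − €130,000) × 1.1% × 124/365 = €56.0548
Total = €728.6219

€728.62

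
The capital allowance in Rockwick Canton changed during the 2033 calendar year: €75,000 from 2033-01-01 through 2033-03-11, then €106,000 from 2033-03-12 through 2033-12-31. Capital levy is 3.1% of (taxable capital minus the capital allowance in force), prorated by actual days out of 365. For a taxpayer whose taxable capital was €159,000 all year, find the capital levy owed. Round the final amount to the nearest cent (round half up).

€1,827.30

2033-01-01 to 2033-03-11: 70 days, exemption €75,000 → (€159,000 − €75,000) × 3.1% × 70/365 = €499.3973
2033-03-12 to 2033-12-31: 295 days, exemption €106,000 → (€159,000 − €106,000) × 3.1% × 295/365 = €1,327.9041
Total = €1,827.3014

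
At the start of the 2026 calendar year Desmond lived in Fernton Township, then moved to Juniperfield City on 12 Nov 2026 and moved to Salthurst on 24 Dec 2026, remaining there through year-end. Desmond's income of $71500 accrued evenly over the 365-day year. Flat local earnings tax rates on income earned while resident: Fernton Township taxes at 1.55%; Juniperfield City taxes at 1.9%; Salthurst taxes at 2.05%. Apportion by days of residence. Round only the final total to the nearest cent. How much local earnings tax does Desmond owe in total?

$1144.88

Fernton Township, 1 Jan – 11 Nov 2026: 315 days → $71500 × 1.55% × 315/365 = $956.4349
Juniperfield City, 12 Nov – 23 Dec 2026: 42 days → $71500 × 1.9% × 42/365 = $156.3205
Salthurst, 24 Dec – 31 Dec 2026: 8 days → $71500 × 2.05% × 8/365 = $32.1260
Total = $1144.8815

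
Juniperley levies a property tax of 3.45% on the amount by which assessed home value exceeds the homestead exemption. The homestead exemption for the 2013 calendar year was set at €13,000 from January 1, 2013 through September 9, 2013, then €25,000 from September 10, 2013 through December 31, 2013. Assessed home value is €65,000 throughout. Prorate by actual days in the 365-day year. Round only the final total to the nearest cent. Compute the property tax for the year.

€1,665.83

January 1 – September 9, 2013: 252 days, exemption €13,000 → (€65,000 − €13,000) × 3.45% × 252/365 = €1,238.5973
September 10 – December 31, 2013: 113 days, exemption €25,000 → (€65,000 − €25,000) × 3.45% × 113/365 = €427.2329
Total = €1,665.8301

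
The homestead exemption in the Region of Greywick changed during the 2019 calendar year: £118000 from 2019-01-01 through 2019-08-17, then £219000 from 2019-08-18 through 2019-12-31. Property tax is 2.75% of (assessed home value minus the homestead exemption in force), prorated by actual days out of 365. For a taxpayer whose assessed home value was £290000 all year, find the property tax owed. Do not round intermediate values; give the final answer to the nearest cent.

2019-01-01 to 2019-08-17: 229 days, exemption £118000 → (£290000 − £118000) × 2.75% × 229/365 = £2967.5890
2019-08-18 to 2019-12-31: 136 days, exemption £219000 → (£290000 − £219000) × 2.75% × 136/365 = £727.5068
Total = £3695.0959

£3695.10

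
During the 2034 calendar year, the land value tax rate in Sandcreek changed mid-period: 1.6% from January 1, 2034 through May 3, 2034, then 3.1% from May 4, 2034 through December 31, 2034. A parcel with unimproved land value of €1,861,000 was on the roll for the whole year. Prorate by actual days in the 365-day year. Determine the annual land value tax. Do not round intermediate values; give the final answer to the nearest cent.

€48,284.03

January 1 – May 3, 2034: 123 days at 1.6% → €1,861,000 × 1.6% × 123/365 = €10,034.1041
May 4 – December 31, 2034: 242 days at 3.1% → €1,861,000 × 3.1% × 242/365 = €38,249.9233
Total = €48,284.0274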